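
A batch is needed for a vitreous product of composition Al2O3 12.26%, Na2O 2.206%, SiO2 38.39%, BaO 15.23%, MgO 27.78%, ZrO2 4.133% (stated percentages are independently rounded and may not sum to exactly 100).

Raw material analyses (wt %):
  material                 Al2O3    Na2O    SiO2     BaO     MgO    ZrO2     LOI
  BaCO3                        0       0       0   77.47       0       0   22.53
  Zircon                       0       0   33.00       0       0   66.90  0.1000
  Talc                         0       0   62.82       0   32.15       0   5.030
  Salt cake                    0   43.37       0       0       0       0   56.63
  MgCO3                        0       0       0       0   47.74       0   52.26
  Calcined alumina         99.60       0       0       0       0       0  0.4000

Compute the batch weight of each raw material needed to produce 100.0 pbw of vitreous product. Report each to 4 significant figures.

Batch per 100.0 pbw vitreous product:
  BaCO3: 19.66 pbw
  Zircon: 6.178 pbw
  Talc: 57.87 pbw
  Salt cake: 5.086 pbw
  MgCO3: 19.22 pbw
  Calcined alumina: 12.31 pbw
Total batch = 120.3 pbw; LOI loss = 20.32 pbw; yield = 83.11%

In-progress results are printed (rounded to 4 significant digits) at each printed step — the whole derivation holds exact precision at every stage. Every reported value is rounded once only; all derived quantities are recomputed at full float precision (glass mass, LOI, six oxide percentages, the totals, yield) from the weighed amounts on 100.0 pbw of glass as written in problem or answer.
Per-oxide target masses for 100.0 pbw vitreous product:
  Al2O3: 12.26% × 100.0 = 12.26 pbw
  Na2O: 2.206% × 100.0 = 2.206 pbw
  SiO2: 38.39% × 100.0 = 38.39 pbw
  BaO: 15.23% × 100.0 = 15.23 pbw
  MgO: 27.78% × 100.0 = 27.78 pbw
  ZrO2: 4.133% × 100.0 = 4.133 pbw
Verifying the oxide balance with the batch weights as given, on the stated basis (each sum matches its target mass once rounding is allowed for):
  Al2O3: 12.31·0.9960 = 12.26 pbw (target 12.26 pbw)
  Na2O: 5.086·0.4337 = 2.206 pbw (target 2.206 pbw)
  SiO2: 6.178·0.3300 + 57.87·0.6282 = 38.39 pbw (target 38.39 pbw)
  BaO: 19.66·0.7747 = 15.23 pbw (target 15.23 pbw)
  MgO: 57.87·0.3215 + 19.22·0.4774 = 27.78 pbw (target 27.78 pbw)
  ZrO2: 6.178·0.6690 = 4.133 pbw (target 4.133 pbw)
Mass balance on the glass: net batch after ignition = 100.0 pbw (summing oxide targets gives 100.0 pbw; stated basis 100.0 pbw — differing by rounding only).
Whole-batch sum: Σ batch = 120.3 pbw; LOI loss = Σ batch·LOI = 20.32 pbw; the yield ratio, glass ÷ batch: 83.11%.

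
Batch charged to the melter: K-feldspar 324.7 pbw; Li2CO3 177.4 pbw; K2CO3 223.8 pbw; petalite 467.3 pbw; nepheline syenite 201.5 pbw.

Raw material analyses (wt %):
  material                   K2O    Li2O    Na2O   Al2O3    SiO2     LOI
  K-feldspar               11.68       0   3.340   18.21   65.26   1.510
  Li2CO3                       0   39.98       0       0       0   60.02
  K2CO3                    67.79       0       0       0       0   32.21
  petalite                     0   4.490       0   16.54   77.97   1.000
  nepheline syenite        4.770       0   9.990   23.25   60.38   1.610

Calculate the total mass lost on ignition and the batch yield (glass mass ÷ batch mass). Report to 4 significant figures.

Every computation carries exact precision from start to finish; values along the way are displayed rounded to 4 significant figures when written out — each reported figure is rounded once only. The derived quantities, including yield, five oxide percentages, ignition loss, net glass mass, totals, are carried from the batch weights on 1203 pbw of glass at full precision as quoted within problem or answer.
Each material's LOI contribution:
  K-feldspar: 324.7 × 0.01510 = 4.903 pbw
  Li2CO3: 177.4 × 0.6002 = 106.5 pbw
  K2CO3: 223.8 × 0.3221 = 72.09 pbw
  petalite: 467.3 × 0.01000 = 4.673 pbw
  nepheline syenite: 201.5 × 0.01610 = 3.244 pbw
Total LOI = 191.4 pbw
Glass = batch − LOI = 1395 − 191.4 = 1203 pbw

LOI loss = 191.4 pbw; glass = 1203 pbw; yield = 86.28%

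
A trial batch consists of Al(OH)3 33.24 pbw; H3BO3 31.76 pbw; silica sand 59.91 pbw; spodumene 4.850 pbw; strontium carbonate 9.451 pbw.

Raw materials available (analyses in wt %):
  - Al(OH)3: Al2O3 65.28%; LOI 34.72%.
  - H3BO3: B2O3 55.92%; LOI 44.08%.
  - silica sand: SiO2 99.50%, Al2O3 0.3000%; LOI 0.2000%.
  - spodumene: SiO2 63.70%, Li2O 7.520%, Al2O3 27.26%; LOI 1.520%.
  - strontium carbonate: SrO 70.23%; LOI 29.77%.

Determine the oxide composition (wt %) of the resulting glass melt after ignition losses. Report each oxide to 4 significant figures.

Glass mass = 110.7 pbw (batch 139.2 − LOI 28.55).
Composition: SiO2 56.66%, Li2O 0.3296%, B2O3 16.05%, Al2O3 20.97%, SrO 5.998%

Every computation runs at full precision from start to finish — values along the way appear (rounded to four significant digits) within the worked lines — a single rounding completes every reported result — the derived quantities are recomputed at exact precision (the totals, five oxide percentages, ignition loss, yield, net glass mass) using the weight values for 110.7 pbw of glass as they appear in the problem or the answer.
Mass of each oxide from the mix:
  SiO2: 59.91·0.9950 + 4.850·0.6370 = 62.70 pbw
  Li2O: 4.850·0.07520 = 0.3647 pbw
  B2O3: 31.76·0.5592 = 17.76 pbw
  Al2O3: 33.24·0.6528 + 59.91·0.003000 + 4.850·0.2726 = 23.20 pbw
  SrO: 9.451·0.7023 = 6.637 pbw
LOI: 33.24·0.3472 + 31.76·0.4408 + 59.91·0.002000 + 4.850·0.01520 + 9.451·0.2977 = 28.55 pbw
batch − LOI leaves glass = 139.2 − 28.55 = 110.7 pbw (matching Σ of the oxides)
percent by weight: oxide/glass ×100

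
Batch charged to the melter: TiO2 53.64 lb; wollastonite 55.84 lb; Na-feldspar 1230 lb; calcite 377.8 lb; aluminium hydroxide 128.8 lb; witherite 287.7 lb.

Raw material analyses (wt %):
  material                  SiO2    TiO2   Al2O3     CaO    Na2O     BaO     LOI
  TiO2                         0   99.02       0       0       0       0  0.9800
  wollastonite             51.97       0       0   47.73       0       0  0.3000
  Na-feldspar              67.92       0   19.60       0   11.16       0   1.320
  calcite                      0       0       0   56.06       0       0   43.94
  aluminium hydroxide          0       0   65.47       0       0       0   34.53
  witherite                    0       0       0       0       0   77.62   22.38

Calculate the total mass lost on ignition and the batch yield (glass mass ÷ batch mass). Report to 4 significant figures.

LOI loss = 291.8 lb; glass = 1842 lb; yield = 86.32%

In-progress results are displayed rounded to four significant figures when written out — every computation keeps full float precision through the solve — every reported number includes exactly one rounding — the derived quantities, including the six compositions, yield, ignition loss, totals, net glass mass, are re-derived from the batch weights per 1842 lb of glass in full precision, as set out in the question or the answer.
Per-material ignition loss:
  TiO2: 53.64 × 0.009800 = 0.5257 lb
  wollastonite: 55.84 × 0.003000 = 0.1675 lb
  Na-feldspar: 1230 × 0.01320 = 16.24 lb
  calcite: 377.8 × 0.4394 = 166.0 lb
  aluminium hydroxide: 128.8 × 0.3453 = 44.47 lb
  witherite: 287.7 × 0.2238 = 64.39 lb
Total LOI = 291.8 lb
Glass = batch − LOI = 2134 − 291.8 = 1842 lb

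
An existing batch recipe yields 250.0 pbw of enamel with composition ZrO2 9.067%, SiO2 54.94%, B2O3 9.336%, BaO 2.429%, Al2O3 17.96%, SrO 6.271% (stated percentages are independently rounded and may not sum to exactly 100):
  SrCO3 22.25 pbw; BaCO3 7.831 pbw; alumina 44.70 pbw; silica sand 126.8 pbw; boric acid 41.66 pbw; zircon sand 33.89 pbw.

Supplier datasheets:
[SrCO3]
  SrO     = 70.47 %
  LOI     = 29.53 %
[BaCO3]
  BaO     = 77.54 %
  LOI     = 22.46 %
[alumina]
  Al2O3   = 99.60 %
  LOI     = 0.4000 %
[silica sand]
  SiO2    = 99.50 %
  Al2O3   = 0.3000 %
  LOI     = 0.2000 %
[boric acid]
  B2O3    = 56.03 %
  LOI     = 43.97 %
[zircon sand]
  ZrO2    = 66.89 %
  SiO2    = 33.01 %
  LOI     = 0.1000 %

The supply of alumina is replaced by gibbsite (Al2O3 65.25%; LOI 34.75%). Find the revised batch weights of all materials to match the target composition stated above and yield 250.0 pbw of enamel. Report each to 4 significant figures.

All arithmetic carries full precision through every step. Working values are printed, with 4-significant-digit rounding, in the working. Exactly one rounding lands on each reported result; all derived quantities (the six compositions, the totals, ignition loss, the yield, net glass mass) are rebuilt starting from the weights at 250.0 pbw of glass in exact precision as given in the question or the answer.
Oxide-by-oxide targets in 250.0 pbw enamel:
  ZrO2: 9.067% × 250.0 = 22.67 pbw
  SiO2: 54.94% × 250.0 = 137.4 pbw
  B2O3: 9.336% × 250.0 = 23.34 pbw
  BaO: 2.429% × 250.0 = 6.072 pbw
  Al2O3: 17.96% × 250.0 = 44.90 pbw
  SrO: 6.271% × 250.0 = 15.68 pbw
Verifying the oxide balance applying the batch weights above, for the quoted basis mass (oxide sums agree with the targets modulo rounding of the values):
  ZrO2: 33.89·0.6689 = 22.67 pbw (target 22.67 pbw)
  SiO2: 126.8·0.9950 + 33.89·0.3301 = 137.4 pbw (target 137.4 pbw)
  B2O3: 41.66·0.5603 = 23.34 pbw (target 23.34 pbw)
  BaO: 7.831·0.7754 = 6.072 pbw (target 6.072 pbw)
  Al2O3: 68.23·0.6525 + 126.8·0.003000 = 44.90 pbw (target 44.90 pbw)
  SrO: 22.25·0.7047 = 15.68 pbw (target 15.68 pbw)
Glass-mass closure: net batch after ignition = 250.0 pbw (targets for the oxides total 250.0 pbw; the stated basis being 250.0 pbw — any gap is answer rounding).
Adding the batch up: Σ batch = 300.7 pbw; the LOI term Σ batch·LOI equals 50.64 pbw; the yield ratio, glass ÷ batch: 83.16%.

Revised batch per 250.0 pbw enamel:
  SrCO3: 22.25 pbw
  BaCO3: 7.831 pbw
  gibbsite: 68.23 pbw
  silica sand: 126.8 pbw
  boric acid: 41.66 pbw
  zircon sand: 33.89 pbw
Total batch = 300.7 pbw; LOI loss = 50.64 pbw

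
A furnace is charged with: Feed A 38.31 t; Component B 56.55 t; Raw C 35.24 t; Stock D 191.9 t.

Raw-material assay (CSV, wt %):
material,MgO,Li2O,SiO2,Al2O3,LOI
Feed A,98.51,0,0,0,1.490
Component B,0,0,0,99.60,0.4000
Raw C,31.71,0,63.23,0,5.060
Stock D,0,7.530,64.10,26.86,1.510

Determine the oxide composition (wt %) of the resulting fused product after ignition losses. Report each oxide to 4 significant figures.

Mid-chain values are printed, rounded to four significant digits, as written — the whole derivation runs at full float precision throughout. A single rounding yields every reported figure; derived quantities are re-derived in full precision (ignition loss, totals, four oxide percentages, net glass mass, yield) from the weighed amounts on 316.5 t of glass, exactly as printed in the problem or the answer.
Oxide masses out of the charge:
  MgO: 38.31·0.9851 + 35.24·0.3171 = 48.91 t
  Li2O: 191.9·0.07530 = 14.45 t
  SiO2: 35.24·0.6323 + 191.9·0.6410 = 145.3 t
  Al2O3: 56.55·0.9960 + 191.9·0.2686 = 107.9 t
LOI: 38.31·0.01490 + 56.55·0.004000 + 35.24·0.05060 + 191.9·0.01510 = 5.478 t
Glass mass = batch − LOI = 322.0 − 5.478 = 316.5 t (= Σ oxide masses)
oxide / glass × 100 gives the wt %

Glass mass = 316.5 t (batch 322.0 − LOI 5.478).
Composition: MgO 15.45%, Li2O 4.565%, SiO2 45.90%, Al2O3 34.08%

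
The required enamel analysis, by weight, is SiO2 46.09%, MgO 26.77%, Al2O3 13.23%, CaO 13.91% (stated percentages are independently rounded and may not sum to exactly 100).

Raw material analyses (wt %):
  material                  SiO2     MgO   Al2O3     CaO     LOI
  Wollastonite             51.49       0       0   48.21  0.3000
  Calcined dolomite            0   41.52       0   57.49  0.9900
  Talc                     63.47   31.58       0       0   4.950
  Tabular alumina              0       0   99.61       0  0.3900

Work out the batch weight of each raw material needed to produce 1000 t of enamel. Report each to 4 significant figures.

Batch per 1000 t enamel:
  Wollastonite: 102.7 t
  Calcined dolomite: 155.8 t
  Talc: 642.8 t
  Tabular alumina: 132.8 t
Total batch = 1034 t; LOI loss = 34.19 t; yield = 96.69%

Mid-chain values are shown with 4-significant-figure rounding when written out — full float precision is maintained from first step to last; a single rounding produces every reported value — the derived quantities are recomputed in full float precision (the four compositions, yield, net glass mass, LOI, the totals) starting from the weights on 1000 t of glass, as given in the problem or answer text.
Target masses of each oxide per 1000 t enamel:
  SiO2: 46.09% × 1000 = 460.9 t
  MgO: 26.77% × 1000 = 267.7 t
  Al2O3: 13.23% × 1000 = 132.3 t
  CaO: 13.91% × 1000 = 139.1 t
Checking each oxide sum applying the batch weights above, at the basis given (every target is met by its sum within answer rounding):
  SiO2: 102.7·0.5149 + 642.8·0.6347 = 460.9 t (target 460.9 t)
  MgO: 155.8·0.4152 + 642.8·0.3158 = 267.7 t (target 267.7 t)
  Al2O3: 132.8·0.9961 = 132.3 t (target 132.3 t)
  CaO: 102.7·0.4821 + 155.8·0.5749 = 139.1 t (target 139.1 t)
Mass balance on the glass: batch Σ − ignition loss = 999.9 t (oxide target masses add up to 1000 t; the stated basis being 1000 t — gaps are rounding artifacts).
Total batch = Σ batch = 1034 t; Σ batch·LOI gives LOI loss = 34.19 t; yield = glass ÷ total batch = 96.69%.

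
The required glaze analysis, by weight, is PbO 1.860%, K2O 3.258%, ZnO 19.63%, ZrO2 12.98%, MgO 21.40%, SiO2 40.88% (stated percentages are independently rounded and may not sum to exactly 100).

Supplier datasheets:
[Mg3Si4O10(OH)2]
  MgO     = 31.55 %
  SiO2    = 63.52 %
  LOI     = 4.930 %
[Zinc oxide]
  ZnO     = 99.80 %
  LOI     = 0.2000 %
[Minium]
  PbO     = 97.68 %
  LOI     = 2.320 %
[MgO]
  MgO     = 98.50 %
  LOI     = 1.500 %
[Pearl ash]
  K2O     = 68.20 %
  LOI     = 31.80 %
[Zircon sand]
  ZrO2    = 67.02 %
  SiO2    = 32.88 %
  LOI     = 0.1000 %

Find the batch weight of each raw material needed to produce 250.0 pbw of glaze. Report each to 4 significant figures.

Every computation runs at full float precision through every step. Working values are rounded to four significant digits when displayed — each reported value takes exactly one rounding — all derived quantities, which include the totals, the six compositions, ignition loss, net glass mass, yield, are carried in full float precision, as they appear in the question or the answer, from the batch weights per 250.0 pbw of glass.
Oxide mass targets, per 250.0 pbw glaze:
  PbO: 1.860% × 250.0 = 4.650 pbw
  K2O: 3.258% × 250.0 = 8.145 pbw
  ZnO: 19.63% × 250.0 = 49.08 pbw
  ZrO2: 12.98% × 250.0 = 32.45 pbw
  MgO: 21.40% × 250.0 = 53.50 pbw
  SiO2: 40.88% × 250.0 = 102.2 pbw
Per-oxide balance check on the weights just shown, at the basis given (sums match the target masses up to rounding of the answer):
  PbO: 4.760·0.9768 = 4.650 pbw (target 4.650 pbw)
  K2O: 11.94·0.6820 = 8.143 pbw (target 8.145 pbw)
  ZnO: 49.17·0.9980 = 49.07 pbw (target 49.08 pbw)
  ZrO2: 48.42·0.6702 = 32.45 pbw (target 32.45 pbw)
  MgO: 135.8·0.3155 + 10.81·0.9850 = 53.49 pbw (target 53.50 pbw)
  SiO2: 135.8·0.6352 + 48.42·0.3288 = 102.2 pbw (target 102.2 pbw)
Glass-mass sanity pass: net batch after ignition = 250.0 pbw (per-oxide target masses sum to 250.0 pbw; versus the stated basis of 250.0 pbw — rounding explains the deltas).
Total batch = Σ batch = 260.9 pbw; ignition loss, Σ(batch × LOI) = 10.91 pbw; as yield: glass ÷ batch → 95.82%.

Batch per 250.0 pbw glaze:
  Mg3Si4O10(OH)2: 135.8 pbw
  Zinc oxide: 49.17 pbw
  Minium: 4.760 pbw
  MgO: 10.81 pbw
  Pearl ash: 11.94 pbw
  Zircon sand: 48.42 pbw
Total batch = 260.9 pbw; LOI loss = 10.91 pbw; yield = 95.82%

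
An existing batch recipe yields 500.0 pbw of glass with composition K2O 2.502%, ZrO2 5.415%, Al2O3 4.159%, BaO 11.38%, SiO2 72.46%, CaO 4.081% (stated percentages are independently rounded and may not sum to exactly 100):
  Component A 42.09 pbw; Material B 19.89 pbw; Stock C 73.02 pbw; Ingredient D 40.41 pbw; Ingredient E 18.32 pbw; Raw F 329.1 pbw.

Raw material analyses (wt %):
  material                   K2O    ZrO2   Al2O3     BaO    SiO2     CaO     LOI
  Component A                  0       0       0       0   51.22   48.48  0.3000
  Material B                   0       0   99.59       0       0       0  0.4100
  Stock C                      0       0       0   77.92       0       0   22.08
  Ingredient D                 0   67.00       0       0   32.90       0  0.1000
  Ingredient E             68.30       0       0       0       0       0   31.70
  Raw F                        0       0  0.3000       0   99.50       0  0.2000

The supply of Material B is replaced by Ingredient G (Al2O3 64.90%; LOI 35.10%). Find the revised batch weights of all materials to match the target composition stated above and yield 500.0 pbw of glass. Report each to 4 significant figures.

The working math holds exact precision at every stage — working values are shown, with 4-significant-digit rounding, alongside each step — a single rounding finalizes each reported result — the derived quantities, including glass mass, totals, the six compositions, the yield, ignition loss, are carried using the weight values at 500.0 pbw of glass in exact precision, as set out in either problem or answer.
Per-oxide target masses for 500.0 pbw glass:
  K2O: 2.502% × 500.0 = 12.51 pbw
  ZrO2: 5.415% × 500.0 = 27.08 pbw
  Al2O3: 4.159% × 500.0 = 20.80 pbw
  BaO: 11.38% × 500.0 = 56.90 pbw
  SiO2: 72.46% × 500.0 = 362.3 pbw
  CaO: 4.081% × 500.0 = 20.40 pbw
Sums-versus-targets review on the weights just shown, against the basis in use (sums match the target masses up to rounding of the answer):
  K2O: 18.32·0.6830 = 12.51 pbw (target 12.51 pbw)
  ZrO2: 40.41·0.6700 = 27.07 pbw (target 27.08 pbw)
  Al2O3: 30.52·0.6490 + 329.1·0.003000 = 20.79 pbw (target 20.80 pbw)
  BaO: 73.02·0.7792 = 56.90 pbw (target 56.90 pbw)
  SiO2: 42.09·0.5122 + 40.41·0.3290 + 329.1·0.9950 = 362.3 pbw (target 362.3 pbw)
  CaO: 42.09·0.4848 = 20.41 pbw (target 20.40 pbw)
Glass mass check: total batch − LOI = 500.0 pbw (the Σ of target masses is 500.0 pbw; with the basis standing at 500.0 pbw — any gap is answer rounding).
Adding the batch up: Σ batch = 533.5 pbw; LOI removed, Σ of batch·LOI: 33.47 pbw; glass ÷ batch gives a yield of 93.73%.

Revised batch per 500.0 pbw glass:
  Component A: 42.09 pbw
  Ingredient G: 30.52 pbw
  Stock C: 73.02 pbw
  Ingredient D: 40.41 pbw
  Ingredient E: 18.32 pbw
  Raw F: 329.1 pbw
Total batch = 533.5 pbw; LOI loss = 33.47 pbw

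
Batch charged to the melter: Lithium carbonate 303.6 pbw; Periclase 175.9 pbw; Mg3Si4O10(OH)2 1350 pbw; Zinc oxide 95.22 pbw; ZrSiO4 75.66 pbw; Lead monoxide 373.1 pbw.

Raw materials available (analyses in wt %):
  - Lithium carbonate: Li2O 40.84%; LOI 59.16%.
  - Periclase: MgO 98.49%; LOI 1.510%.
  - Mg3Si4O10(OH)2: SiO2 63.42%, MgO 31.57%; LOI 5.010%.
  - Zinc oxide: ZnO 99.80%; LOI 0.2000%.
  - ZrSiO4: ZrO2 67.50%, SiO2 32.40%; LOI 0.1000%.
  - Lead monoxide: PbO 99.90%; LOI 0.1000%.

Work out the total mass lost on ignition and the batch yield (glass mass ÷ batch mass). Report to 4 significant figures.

Full float precision is kept in all steps. Rounding to 4 significant digits applies to every working value as printed — each reported result sees exactly one rounding — derived quantities are rebuilt in full float precision (totals, LOI, net glass mass, the yield, the six compositions) from the weighed amounts on 2123 pbw of glass, as they appear in the problem or the answer.
Loss on ignition, line by line:
  Lithium carbonate: 303.6 × 0.5916 = 179.6 pbw
  Periclase: 175.9 × 0.01510 = 2.656 pbw
  Mg3Si4O10(OH)2: 1350 × 0.05010 = 67.64 pbw
  Zinc oxide: 95.22 × 0.002000 = 0.1904 pbw
  ZrSiO4: 75.66 × 0.001000 = 0.07566 pbw
  Lead monoxide: 373.1 × 0.001000 = 0.3731 pbw
Total LOI = 250.5 pbw
Glass = batch − LOI = 2373 − 250.5 = 2123 pbw

LOI loss = 250.5 pbw; glass = 2123 pbw; yield = 89.44%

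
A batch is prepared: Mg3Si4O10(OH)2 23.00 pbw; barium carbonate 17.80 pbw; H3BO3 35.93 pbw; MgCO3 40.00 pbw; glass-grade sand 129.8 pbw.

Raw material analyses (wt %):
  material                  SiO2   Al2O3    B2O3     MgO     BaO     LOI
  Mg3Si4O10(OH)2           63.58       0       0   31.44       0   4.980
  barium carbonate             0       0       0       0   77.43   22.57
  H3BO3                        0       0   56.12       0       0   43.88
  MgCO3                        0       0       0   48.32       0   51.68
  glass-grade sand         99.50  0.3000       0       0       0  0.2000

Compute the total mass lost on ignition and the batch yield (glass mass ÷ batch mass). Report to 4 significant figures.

LOI loss = 41.86 pbw; glass = 204.7 pbw; yield = 83.02%

All arithmetic keeps full precision all the way through; mid-chain values are displayed (rounded to four significant digits) alongside each step — a single rounding completes each reported value; derived quantities (net glass mass, the yield, five oxide percentages, LOI, totals) are recomputed at full precision from the batch weights on 204.7 pbw of glass as they appear in the problem or the answer.
Loss on ignition, line by line:
  Mg3Si4O10(OH)2: 23.00 × 0.04980 = 1.145 pbw
  barium carbonate: 17.80 × 0.2257 = 4.017 pbw
  H3BO3: 35.93 × 0.4388 = 15.77 pbw
  MgCO3: 40.00 × 0.5168 = 20.67 pbw
  glass-grade sand: 129.8 × 0.002000 = 0.2596 pbw
Total LOI = 41.86 pbw
Glass = batch − LOI = 246.5 − 41.86 = 204.7 pbw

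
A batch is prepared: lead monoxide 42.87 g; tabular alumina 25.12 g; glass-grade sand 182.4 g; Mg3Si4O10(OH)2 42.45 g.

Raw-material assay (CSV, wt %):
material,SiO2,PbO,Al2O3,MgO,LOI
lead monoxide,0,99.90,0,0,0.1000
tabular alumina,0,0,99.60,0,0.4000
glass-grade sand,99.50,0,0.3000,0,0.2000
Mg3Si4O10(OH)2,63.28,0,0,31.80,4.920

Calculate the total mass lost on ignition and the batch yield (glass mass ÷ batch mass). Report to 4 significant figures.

LOI loss = 2.597 g; glass = 290.2 g; yield = 99.11%

Each numeric step runs at exact precision throughout; intermediates are shown, with 4-significant-digit rounding, in the printout; each reported figure takes exactly one rounding. All derived quantities are computed starting from the weights for 290.2 g of glass in full precision (ignition loss, the yield, net glass mass, four oxide percentages, the totals) as quoted within the problem or answer text.
Each material's LOI contribution:
  lead monoxide: 42.87 × 0.001000 = 0.04287 g
  tabular alumina: 25.12 × 0.004000 = 0.1005 g
  glass-grade sand: 182.4 × 0.002000 = 0.3648 g
  Mg3Si4O10(OH)2: 42.45 × 0.04920 = 2.089 g
Total LOI = 2.597 g
Glass = batch − LOI = 292.8 − 2.597 = 290.2 g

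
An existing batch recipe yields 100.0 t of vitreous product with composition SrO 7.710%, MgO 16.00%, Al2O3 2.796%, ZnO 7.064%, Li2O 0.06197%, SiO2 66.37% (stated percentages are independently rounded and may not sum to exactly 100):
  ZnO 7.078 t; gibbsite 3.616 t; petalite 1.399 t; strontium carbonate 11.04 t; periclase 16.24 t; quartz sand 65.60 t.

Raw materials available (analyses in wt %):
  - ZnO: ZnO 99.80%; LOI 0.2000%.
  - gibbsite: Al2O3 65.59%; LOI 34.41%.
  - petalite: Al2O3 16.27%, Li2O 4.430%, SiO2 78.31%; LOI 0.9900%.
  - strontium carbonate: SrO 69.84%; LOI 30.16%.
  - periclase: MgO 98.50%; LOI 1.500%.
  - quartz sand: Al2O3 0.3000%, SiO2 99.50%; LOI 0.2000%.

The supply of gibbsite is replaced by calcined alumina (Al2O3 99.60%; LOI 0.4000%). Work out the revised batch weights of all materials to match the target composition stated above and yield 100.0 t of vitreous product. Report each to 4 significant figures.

Revised batch per 100.0 t vitreous product:
  ZnO: 7.078 t
  calcined alumina: 2.381 t
  petalite: 1.399 t
  strontium carbonate: 11.04 t
  periclase: 16.24 t
  quartz sand: 65.60 t
Total batch = 103.7 t; LOI loss = 3.742 t

Mid-chain values appear rounded to 4 significant digits alongside each step. The whole derivation carries full float precision end to end; a single rounding finalizes every reported number. Derived quantities, including yield, ignition loss, totals, six oxide percentages, glass mass, are re-derived using the weight values per 100.0 t of glass in full float precision exactly as shown in the question or the answer.
Oxide-by-oxide targets in 100.0 t vitreous product:
  SrO: 7.710% × 100.0 = 7.710 t
  MgO: 16.00% × 100.0 = 16.00 t
  Al2O3: 2.796% × 100.0 = 2.796 t
  ZnO: 7.064% × 100.0 = 7.064 t
  Li2O: 0.06197% × 100.0 = 0.06197 t
  SiO2: 66.37% × 100.0 = 66.37 t
Mass-balance tally per oxide on the weights just shown, per the basis as stated (delivered sums recover each target given rounding of the digits):
  SrO: 11.04·0.6984 = 7.710 t (target 7.710 t)
  MgO: 16.24·0.9850 = 16.00 t (target 16.00 t)
  Al2O3: 2.381·0.9960 + 1.399·0.1627 + 65.60·0.003000 = 2.796 t (target 2.796 t)
  ZnO: 7.078·0.9980 = 7.064 t (target 7.064 t)
  Li2O: 1.399·0.04430 = 0.06198 t (target 0.06197 t)
  SiO2: 1.399·0.7831 + 65.60·0.9950 = 66.37 t (target 66.37 t)
Glass-mass bookkeeping: batch Σ − ignition loss = 100.0 t (per-oxide target masses sum to 100.0 t; against the stated basis, 100.0 t — rounding explains the deltas).
Summing the batch: Σ batch = 103.7 t; the LOI term Σ batch·LOI equals 3.742 t; as yield: glass ÷ batch → 96.39%.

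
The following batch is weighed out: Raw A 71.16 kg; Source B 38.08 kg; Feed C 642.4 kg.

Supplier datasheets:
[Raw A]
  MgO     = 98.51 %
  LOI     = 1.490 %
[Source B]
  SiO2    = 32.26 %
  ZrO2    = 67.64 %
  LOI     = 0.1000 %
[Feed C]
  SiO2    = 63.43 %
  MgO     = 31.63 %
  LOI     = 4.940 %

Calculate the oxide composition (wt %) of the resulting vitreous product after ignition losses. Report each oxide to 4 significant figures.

Values along the way are shown, with 4-significant-digit rounding, as written; the whole derivation carries full float precision through every step — a single rounding completes every reported value — derived quantities, which include three oxide percentages, LOI, the yield, net glass mass, the totals, are computed in exact precision, exactly as shown in the question or the answer, starting from the weights at 718.8 kg of glass.
Delivered oxide masses:
  SiO2: 38.08·0.3226 + 642.4·0.6343 = 419.8 kg
  ZrO2: 38.08·0.6764 = 25.76 kg
  MgO: 71.16·0.9851 + 642.4·0.3163 = 273.3 kg
LOI: 71.16·0.01490 + 38.08·0.001000 + 642.4·0.04940 = 32.83 kg
Net of LOI, the glass mass = 751.6 − 32.83 = 718.8 kg (matching Σ of the oxides)
percent share: oxide ÷ glass, ×100

Glass mass = 718.8 kg (batch 751.6 − LOI 32.83).
Composition: SiO2 58.40%, ZrO2 3.583%, MgO 38.02%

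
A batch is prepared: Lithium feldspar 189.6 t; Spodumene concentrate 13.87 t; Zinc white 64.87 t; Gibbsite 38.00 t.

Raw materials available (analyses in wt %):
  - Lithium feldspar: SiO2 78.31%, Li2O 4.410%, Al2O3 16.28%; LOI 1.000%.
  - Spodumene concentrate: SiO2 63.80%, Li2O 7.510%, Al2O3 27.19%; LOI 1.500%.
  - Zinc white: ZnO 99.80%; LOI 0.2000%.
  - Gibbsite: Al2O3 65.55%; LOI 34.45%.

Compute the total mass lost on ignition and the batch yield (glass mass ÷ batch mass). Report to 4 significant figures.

LOI loss = 15.32 t; glass = 291.0 t; yield = 95.00%

The working math runs at full precision end to end. Working values are printed, rounded to four significant digits, in the working. Every reported result is rounded only once; the derived quantities are re-derived in exact precision (ignition loss, the totals, the four compositions, yield, glass mass) starting from the weights for 291.0 t of glass, exactly as shown in either problem or answer.
Each material's LOI contribution:
  Lithium feldspar: 189.6 × 0.01000 = 1.896 t
  Spodumene concentrate: 13.87 × 0.01500 = 0.2080 t
  Zinc white: 64.87 × 0.002000 = 0.1297 t
  Gibbsite: 38.00 × 0.3445 = 13.09 t
Total LOI = 15.32 t
Glass = batch − LOI = 306.3 − 15.32 = 291.0 t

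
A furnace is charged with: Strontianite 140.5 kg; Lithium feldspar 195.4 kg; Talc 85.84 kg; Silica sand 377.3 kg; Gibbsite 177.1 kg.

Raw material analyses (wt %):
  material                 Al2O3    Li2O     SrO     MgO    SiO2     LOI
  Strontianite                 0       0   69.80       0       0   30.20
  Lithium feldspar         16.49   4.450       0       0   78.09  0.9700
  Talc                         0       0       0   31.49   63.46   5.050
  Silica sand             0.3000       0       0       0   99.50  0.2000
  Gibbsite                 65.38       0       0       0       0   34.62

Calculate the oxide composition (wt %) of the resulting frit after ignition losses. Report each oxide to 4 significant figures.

Intermediates are shown, rounded to 4 significant digits, at each printed step; all internal work holds exact precision from start to finish. Each reported value includes exactly one rounding. The derived quantities are recomputed in full precision (the yield, glass mass, totals, five oxide percentages, LOI) from the weighed amounts per 865.4 kg of glass as they appear in question or answer.
Oxide masses out of the charge:
  Al2O3: 195.4·0.1649 + 377.3·0.003000 + 177.1·0.6538 = 149.1 kg
  Li2O: 195.4·0.04450 = 8.695 kg
  SrO: 140.5·0.6980 = 98.07 kg
  MgO: 85.84·0.3149 = 27.03 kg
  SiO2: 195.4·0.7809 + 85.84·0.6346 + 377.3·0.9950 = 582.5 kg
LOI: 140.5·0.3020 + 195.4·0.009700 + 85.84·0.05050 + 377.3·0.002000 + 177.1·0.3462 = 110.7 kg
batch − LOI leaves glass = 976.1 − 110.7 = 865.4 kg (consistent with Σ oxide mass)
each oxide over glass, ×100, is wt %

Glass mass = 865.4 kg (batch 976.1 − LOI 110.7).
Composition: Al2O3 17.23%, Li2O 1.005%, SrO 11.33%, MgO 3.123%, SiO2 67.31%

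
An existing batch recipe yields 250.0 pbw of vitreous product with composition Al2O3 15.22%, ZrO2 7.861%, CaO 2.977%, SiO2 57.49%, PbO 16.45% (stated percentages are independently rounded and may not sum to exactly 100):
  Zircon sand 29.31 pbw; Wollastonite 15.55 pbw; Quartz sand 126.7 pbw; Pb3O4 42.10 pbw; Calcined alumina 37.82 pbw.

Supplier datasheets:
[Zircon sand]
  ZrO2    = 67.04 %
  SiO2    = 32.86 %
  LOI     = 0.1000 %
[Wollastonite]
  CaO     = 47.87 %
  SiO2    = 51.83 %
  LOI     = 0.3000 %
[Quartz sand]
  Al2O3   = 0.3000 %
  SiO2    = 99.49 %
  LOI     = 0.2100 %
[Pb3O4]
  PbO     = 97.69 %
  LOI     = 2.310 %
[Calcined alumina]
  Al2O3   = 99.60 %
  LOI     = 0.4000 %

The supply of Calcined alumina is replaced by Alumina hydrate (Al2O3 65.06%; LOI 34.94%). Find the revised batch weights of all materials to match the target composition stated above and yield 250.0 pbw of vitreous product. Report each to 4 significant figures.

Revised batch per 250.0 pbw vitreous product:
  Zircon sand: 29.31 pbw
  Wollastonite: 15.55 pbw
  Quartz sand: 126.7 pbw
  Pb3O4: 42.10 pbw
  Alumina hydrate: 57.90 pbw
Total batch = 271.6 pbw; LOI loss = 21.54 pbw

Full float precision is kept through every step. Values along the way are printed, with 4-significant-digit rounding, alongside each step; every reported result takes just one rounding — derived quantities, including totals, glass mass, LOI, five oxide percentages, the yield, are re-derived from the weighed amounts on 250.0 pbw of glass at exact precision exactly as printed in question or answer.
Oxide-by-oxide targets in 250.0 pbw vitreous product:
  Al2O3: 15.22% × 250.0 = 38.05 pbw
  ZrO2: 7.861% × 250.0 = 19.65 pbw
  CaO: 2.977% × 250.0 = 7.442 pbw
  SiO2: 57.49% × 250.0 = 143.7 pbw
  PbO: 16.45% × 250.0 = 41.12 pbw
Mass-balance tally per oxide working from each reported weight, under the basis named above (delivered sums recover each target once rounding is allowed for):
  Al2O3: 126.7·0.003000 + 57.90·0.6506 = 38.05 pbw (target 38.05 pbw)
  ZrO2: 29.31·0.6704 = 19.65 pbw (target 19.65 pbw)
  CaO: 15.55·0.4787 = 7.444 pbw (target 7.442 pbw)
  SiO2: 29.31·0.3286 + 15.55·0.5183 + 126.7·0.9949 = 143.7 pbw (target 143.7 pbw)
  PbO: 42.10·0.9769 = 41.13 pbw (target 41.12 pbw)
Mass balance on the glass: net batch after ignition = 250.0 pbw (targets for the oxides total 250.0 pbw; with the basis standing at 250.0 pbw — deltas are rounding alone).
Whole-batch sum: Σ batch = 271.6 pbw; the LOI term Σ batch·LOI equals 21.54 pbw; yield: glass divided by total = 92.07%.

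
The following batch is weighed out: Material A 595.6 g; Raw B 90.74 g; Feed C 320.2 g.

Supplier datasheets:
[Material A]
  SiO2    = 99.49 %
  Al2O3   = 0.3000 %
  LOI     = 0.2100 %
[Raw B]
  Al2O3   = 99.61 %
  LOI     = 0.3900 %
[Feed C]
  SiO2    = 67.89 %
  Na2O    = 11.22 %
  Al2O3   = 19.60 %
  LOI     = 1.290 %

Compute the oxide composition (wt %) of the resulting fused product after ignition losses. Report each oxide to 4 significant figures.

Intermediates are shown with 4-significant-figure rounding in the working; the whole derivation maintains full float precision throughout. Exactly one rounding lands on each reported number — all derived quantities are rebuilt starting from the weights per 1001 g of glass in exact precision (net glass mass, ignition loss, the yield, the totals, the three compositions) as they appear in the problem or answer text.
Oxide masses out of the charge:
  SiO2: 595.6·0.9949 + 320.2·0.6789 = 809.9 g
  Na2O: 320.2·0.1122 = 35.93 g
  Al2O3: 595.6·0.003000 + 90.74·0.9961 + 320.2·0.1960 = 154.9 g
LOI: 595.6·0.002100 + 90.74·0.003900 + 320.2·0.01290 = 5.735 g
Resulting glass, batch − LOI: 1007 − 5.735 = 1001 g (consistent with Σ oxide mass)
percent by weight: oxide/glass ×100

Glass mass = 1001 g (batch 1007 − LOI 5.735).
Composition: SiO2 80.93%, Na2O 3.590%, Al2O3 15.48%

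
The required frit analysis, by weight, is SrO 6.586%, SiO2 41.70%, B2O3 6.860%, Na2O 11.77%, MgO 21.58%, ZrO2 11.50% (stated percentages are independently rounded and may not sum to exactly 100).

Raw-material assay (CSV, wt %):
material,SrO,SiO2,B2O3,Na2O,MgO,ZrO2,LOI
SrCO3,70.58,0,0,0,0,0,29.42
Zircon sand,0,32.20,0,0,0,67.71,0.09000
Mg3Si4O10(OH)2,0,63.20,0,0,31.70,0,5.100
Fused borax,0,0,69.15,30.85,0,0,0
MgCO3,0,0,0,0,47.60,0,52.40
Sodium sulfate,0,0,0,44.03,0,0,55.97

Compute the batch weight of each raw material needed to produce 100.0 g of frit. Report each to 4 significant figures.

Intermediates are displayed, with 4-significant-figure rounding, between the steps; the working math maintains full precision in every operation; every reported result undergoes a single rounding; all derived quantities are computed using the weight values for 100.0 g of glass in full float precision (the six compositions, the totals, ignition loss, glass mass, yield), as they appear in question or answer.
The oxide mass targets at 100.0 g frit:
  SrO: 6.586% × 100.0 = 6.586 g
  SiO2: 41.70% × 100.0 = 41.70 g
  B2O3: 6.860% × 100.0 = 6.860 g
  Na2O: 11.77% × 100.0 = 11.77 g
  MgO: 21.58% × 100.0 = 21.58 g
  ZrO2: 11.50% × 100.0 = 11.50 g
Checking each oxide sum working from each reported weight, on the stated basis (oxide sums agree with the targets up to rounding of the answer):
  SrO: 9.331·0.7058 = 6.586 g (target 6.586 g)
  SiO2: 16.98·0.3220 + 57.33·0.6320 = 41.70 g (target 41.70 g)
  B2O3: 9.920·0.6915 = 6.860 g (target 6.860 g)
  Na2O: 9.920·0.3085 + 19.78·0.4403 = 11.77 g (target 11.77 g)
  MgO: 57.33·0.3170 + 7.158·0.4760 = 21.58 g (target 21.58 g)
  ZrO2: 16.98·0.6771 = 11.50 g (target 11.50 g)
Auditing the glass mass value: whole batch net of LOI = 99.99 g (the targets, summed, come to 100.0 g; basis as stated: 100.0 g — a pure rounding effect).
Whole-batch sum: Σ batch = 120.5 g; LOI loss = Σ batch·LOI = 20.51 g; yield = glass ÷ total batch = 82.98%.

Batch per 100.0 g frit:
  SrCO3: 9.331 g
  Zircon sand: 16.98 g
  Mg3Si4O10(OH)2: 57.33 g
  Fused borax: 9.920 g
  MgCO3: 7.158 g
  Sodium sulfate: 19.78 g
Total batch = 120.5 g; LOI loss = 20.51 g; yield = 82.98%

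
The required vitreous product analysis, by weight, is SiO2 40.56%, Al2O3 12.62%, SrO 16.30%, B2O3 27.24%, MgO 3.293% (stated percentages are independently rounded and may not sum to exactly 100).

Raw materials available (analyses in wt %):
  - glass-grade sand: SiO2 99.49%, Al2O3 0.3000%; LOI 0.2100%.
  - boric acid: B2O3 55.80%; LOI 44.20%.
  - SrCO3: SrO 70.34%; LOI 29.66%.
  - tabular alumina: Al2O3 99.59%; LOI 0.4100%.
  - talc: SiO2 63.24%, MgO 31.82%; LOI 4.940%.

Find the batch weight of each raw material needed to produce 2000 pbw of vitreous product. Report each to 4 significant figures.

Batch per 2000 pbw vitreous product:
  glass-grade sand: 683.8 pbw
  boric acid: 976.3 pbw
  SrCO3: 463.5 pbw
  tabular alumina: 251.4 pbw
  talc: 207.0 pbw
Total batch = 2582 pbw; LOI loss = 581.7 pbw; yield = 77.47%

Intermediates are printed (rounded to 4 significant digits) in the working; all arithmetic runs at full precision at every stage; exactly one rounding goes into every reported result — derived quantities are rebuilt from the batch weights on 2000 pbw of glass at full float precision (totals, ignition loss, five oxide percentages, yield, glass mass) as set out in the problem or answer text.
Oxide mass targets, per 2000 pbw vitreous product:
  SiO2: 40.56% × 2000 = 811.2 pbw
  Al2O3: 12.62% × 2000 = 252.4 pbw
  SrO: 16.30% × 2000 = 326.0 pbw
  B2O3: 27.24% × 2000 = 544.8 pbw
  MgO: 3.293% × 2000 = 65.86 pbw
Oxide-by-oxide audit using the reported weights, versus the basis set out (sums match the target masses once rounding is allowed for):
  SiO2: 683.8·0.9949 + 207.0·0.6324 = 811.2 pbw (target 811.2 pbw)
  Al2O3: 683.8·0.003000 + 251.4·0.9959 = 252.4 pbw (target 252.4 pbw)
  SrO: 463.5·0.7034 = 326.0 pbw (target 326.0 pbw)
  B2O3: 976.3·0.5580 = 544.8 pbw (target 544.8 pbw)
  MgO: 207.0·0.3182 = 65.87 pbw (target 65.86 pbw)
Mass balance on the glass: total batch − LOI = 2000 pbw (targets for the oxides total 2000 pbw; against the stated basis, 2000 pbw — differing by rounding only).
Batch total: Σ batch = 2582 pbw; loss to ignition Σ batch·LOI = 581.7 pbw; yield = glass ÷ total batch = 77.47%.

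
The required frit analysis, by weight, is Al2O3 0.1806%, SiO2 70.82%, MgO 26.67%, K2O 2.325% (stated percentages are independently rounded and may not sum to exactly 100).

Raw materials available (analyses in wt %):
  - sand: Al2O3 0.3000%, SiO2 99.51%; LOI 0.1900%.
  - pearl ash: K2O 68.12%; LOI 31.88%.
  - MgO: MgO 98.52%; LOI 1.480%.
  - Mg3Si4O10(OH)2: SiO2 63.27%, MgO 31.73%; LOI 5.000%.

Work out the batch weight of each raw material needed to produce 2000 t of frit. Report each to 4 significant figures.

Each numeric step maintains full float precision at each step; mid-chain values are printed (rounded to four significant figures) within the worked lines — every reported number takes just one rounding — the derived quantities (totals, glass mass, the yield, LOI, the four compositions) are re-derived using the weight values on 2000 t of glass at exact precision, as given in the problem or the answer.
Target oxide masses per 2000 t frit:
  Al2O3: 0.1806% × 2000 = 3.612 t
  SiO2: 70.82% × 2000 = 1416 t
  MgO: 26.67% × 2000 = 533.4 t
  K2O: 2.325% × 2000 = 46.50 t
Verifying the oxide balance given the weights on record, under the basis named above (delivered sums recover each target within answer rounding):
  Al2O3: 1204·0.003000 = 3.612 t (target 3.612 t)
  SiO2: 1204·0.9951 + 345.0·0.6327 = 1416 t (target 1416 t)
  MgO: 430.3·0.9852 + 345.0·0.3173 = 533.4 t (target 533.4 t)
  K2O: 68.26·0.6812 = 46.50 t (target 46.50 t)
The glass-mass cross-check: the batch minus its LOI: 2000 t (the Σ of target masses is 2000 t; versus the stated basis of 2000 t — gaps are rounding artifacts).
Summing the batch: Σ batch = 2048 t; the LOI term Σ batch·LOI equals 47.67 t; yield = glass ÷ total batch = 97.67%.

Batch per 2000 t frit:
  sand: 1204 t
  pearl ash: 68.26 t
  MgO: 430.3 t
  Mg3Si4O10(OH)2: 345.0 t
Total batch = 2048 t; LOI loss = 47.67 t; yield = 97.67%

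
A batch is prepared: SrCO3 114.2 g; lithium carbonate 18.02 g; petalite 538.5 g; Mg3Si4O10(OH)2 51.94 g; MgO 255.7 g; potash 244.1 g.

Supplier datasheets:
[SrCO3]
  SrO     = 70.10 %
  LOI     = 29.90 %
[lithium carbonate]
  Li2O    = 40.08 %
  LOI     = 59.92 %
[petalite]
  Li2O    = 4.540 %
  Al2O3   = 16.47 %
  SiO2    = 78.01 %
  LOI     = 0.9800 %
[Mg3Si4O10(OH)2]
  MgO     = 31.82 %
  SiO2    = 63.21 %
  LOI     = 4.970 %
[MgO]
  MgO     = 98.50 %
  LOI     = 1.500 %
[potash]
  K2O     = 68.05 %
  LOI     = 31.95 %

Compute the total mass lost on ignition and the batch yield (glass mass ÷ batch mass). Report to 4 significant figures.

LOI loss = 134.6 g; glass = 1088 g; yield = 88.99%

Working values appear rounded off to 4 significant digits on the page; all internal work holds full precision at each step. Every reported figure is rounded just once; all derived quantities (six oxide percentages, LOI, net glass mass, the yield, the totals) are recomputed starting from the weights for 1088 g of glass at full float precision as quoted within problem or answer.
Material-by-material LOI:
  SrCO3: 114.2 × 0.2990 = 34.15 g
  lithium carbonate: 18.02 × 0.5992 = 10.80 g
  petalite: 538.5 × 0.009800 = 5.277 g
  Mg3Si4O10(OH)2: 51.94 × 0.04970 = 2.581 g
  MgO: 255.7 × 0.01500 = 3.835 g
  potash: 244.1 × 0.3195 = 77.99 g
Total LOI = 134.6 g
Glass = batch − LOI = 1222 − 134.6 = 1088 g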